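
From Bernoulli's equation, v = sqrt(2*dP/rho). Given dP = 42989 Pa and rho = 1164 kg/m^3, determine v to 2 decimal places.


v = sqrt(2*dP/rho)
v = sqrt(2*42989/1164)
v = sqrt(73.864261)
v = 8.59 m/s


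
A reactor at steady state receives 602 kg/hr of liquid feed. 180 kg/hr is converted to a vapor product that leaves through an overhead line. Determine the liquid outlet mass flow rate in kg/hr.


Steady-state mass balance on the main outlet: F_out = F_in - F_removed
F_out = 602 - 180
F_out = 422 kg/hr


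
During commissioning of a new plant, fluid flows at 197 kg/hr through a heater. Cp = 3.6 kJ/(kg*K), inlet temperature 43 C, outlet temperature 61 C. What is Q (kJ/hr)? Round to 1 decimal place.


Q = m_dot * Cp * (T2 - T1)
Q = 197 * 3.6 * (61 - 43)
Q = 197 * 3.6 * 18
Q = 12765.6 kJ/hr


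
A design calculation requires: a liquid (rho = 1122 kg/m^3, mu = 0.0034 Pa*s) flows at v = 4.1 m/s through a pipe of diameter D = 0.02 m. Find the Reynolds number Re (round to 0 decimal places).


Re = rho * v * D / mu
Re = 1122 * 4.1 * 0.02 / 0.0034
Re = 92.004 / 0.0034
Re = 27060


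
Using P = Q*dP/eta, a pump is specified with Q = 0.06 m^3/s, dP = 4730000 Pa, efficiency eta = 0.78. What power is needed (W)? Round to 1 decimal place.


P = Q * dP / eta
P = 0.06 * 4730000 / 0.78
P = 283800.0 / 0.78
P = 363846.2 W


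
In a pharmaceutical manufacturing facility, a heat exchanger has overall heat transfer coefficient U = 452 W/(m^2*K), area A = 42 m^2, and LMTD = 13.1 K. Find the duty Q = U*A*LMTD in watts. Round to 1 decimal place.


Q = U * A * LMTD
Q = 452 * 42 * 13.1
Q = 248690.4 W


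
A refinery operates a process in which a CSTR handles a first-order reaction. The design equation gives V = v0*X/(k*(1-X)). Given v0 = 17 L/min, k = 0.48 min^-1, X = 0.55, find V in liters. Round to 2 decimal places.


V = v0 * X / (k * (1 - X))
V = 17 * 0.55 / (0.48 * (1 - 0.55))
V = 9.35 / (0.48 * 0.45)
V = 9.35 / 0.216
V = 43.29 L


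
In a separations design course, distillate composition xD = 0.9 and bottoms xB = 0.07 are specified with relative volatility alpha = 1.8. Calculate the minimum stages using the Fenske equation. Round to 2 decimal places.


N_min = ln((xD*(1-xB))/(xB*(1-xD))) / ln(alpha)
Numerator inside ln: 0.837 / 0.007 = 119.571429
ln(119.571429) = 4.783914
ln(alpha) = ln(1.8) = 0.587787
N_min = 4.783914 / 0.587787 = 8.14


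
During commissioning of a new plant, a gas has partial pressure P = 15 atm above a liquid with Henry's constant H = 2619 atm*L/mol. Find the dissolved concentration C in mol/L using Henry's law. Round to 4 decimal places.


C = P / H
C = 15 / 2619
C = 0.0057 mol/L


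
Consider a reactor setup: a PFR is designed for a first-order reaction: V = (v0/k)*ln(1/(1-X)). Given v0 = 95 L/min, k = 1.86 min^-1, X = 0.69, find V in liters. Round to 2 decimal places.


V = (v0/k) * ln(1/(1-X))
V = (95/1.86) * ln(1/(1-0.69))
V = 51.075269 * ln(3.225806)
V = 51.075269 * 1.171183
V = 59.82 L


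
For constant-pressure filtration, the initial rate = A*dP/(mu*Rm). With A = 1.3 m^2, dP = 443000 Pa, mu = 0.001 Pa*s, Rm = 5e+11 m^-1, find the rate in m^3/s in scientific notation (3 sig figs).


rate = A * dP / (mu * Rm)
rate = 1.3 * 443000 / (0.001 * 5e+11)
rate = 575900.0 / 5.000e+08
rate = 1.15e-03 m^3/s


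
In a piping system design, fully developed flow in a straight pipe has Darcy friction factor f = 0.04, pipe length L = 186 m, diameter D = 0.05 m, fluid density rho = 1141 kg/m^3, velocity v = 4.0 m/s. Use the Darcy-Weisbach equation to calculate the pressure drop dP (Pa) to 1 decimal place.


dP = f * (L/D) * (rho*v^2/2)
dP = 0.04 * (186/0.05) * (1141*4.0^2/2)
L/D = 3720.0
rho*v^2/2 = 1141*16.0/2 = 9128.0
dP = 0.04 * 3720.0 * 9128.0
dP = 1358246.4 Pa


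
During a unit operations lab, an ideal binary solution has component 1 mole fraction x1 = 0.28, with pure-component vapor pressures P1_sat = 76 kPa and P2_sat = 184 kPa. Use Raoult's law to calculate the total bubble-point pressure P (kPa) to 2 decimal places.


P = x1*P1_sat + x2*P2_sat
x2 = 1 - x1 = 1 - 0.28 = 0.72
P = 0.28*76 + 0.72*184
P = 21.28 + 132.48
P = 153.76 kPa


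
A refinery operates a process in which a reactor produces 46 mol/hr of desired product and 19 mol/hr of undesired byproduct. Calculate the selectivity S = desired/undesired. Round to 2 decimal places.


S = desired product rate / undesired product rate
S = 46 / 19
S = 2.42


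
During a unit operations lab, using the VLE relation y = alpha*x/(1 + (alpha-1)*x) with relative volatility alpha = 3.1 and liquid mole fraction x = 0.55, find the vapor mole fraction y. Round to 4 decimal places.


y = alpha*x / (1 + (alpha-1)*x)
y = 3.1*0.55 / (1 + (3.1-1)*0.55)
y = 1.705 / (1 + 1.155)
y = 1.705 / 2.155
y = 0.7912


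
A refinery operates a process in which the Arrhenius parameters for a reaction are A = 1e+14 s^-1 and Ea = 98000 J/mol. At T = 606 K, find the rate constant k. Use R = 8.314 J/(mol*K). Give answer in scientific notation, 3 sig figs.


k = A * exp(-Ea/(R*T))
k = 1e+14 * exp(-98000 / (8.314 * 606))
k = 1e+14 * exp(-19.451067)
k = 3.57e+05


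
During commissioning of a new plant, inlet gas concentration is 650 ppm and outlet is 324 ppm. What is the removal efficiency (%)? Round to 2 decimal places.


Efficiency = (G_in - G_out) / G_in * 100%
Efficiency = (650 - 324) / 650 * 100
Efficiency = 326 / 650 * 100
Efficiency = 50.15%


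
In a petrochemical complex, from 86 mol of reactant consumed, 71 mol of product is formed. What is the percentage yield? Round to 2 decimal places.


Yield = (moles product / moles consumed) * 100%
Yield = (71 / 86) * 100
Yield = 0.8256 * 100
Yield = 82.56%


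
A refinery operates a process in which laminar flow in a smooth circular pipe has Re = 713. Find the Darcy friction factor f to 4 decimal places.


f = 64 / Re
f = 64 / 713
f = 0.0898


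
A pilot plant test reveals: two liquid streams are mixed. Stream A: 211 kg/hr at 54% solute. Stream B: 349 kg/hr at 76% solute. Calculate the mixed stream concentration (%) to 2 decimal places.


Mass balance on solute: F1*x1 + F2*x2 = F3*x3
F3 = F1 + F2 = 211 + 349 = 560 kg/hr
x3 = (F1*x1 + F2*x2)/F3
x3 = (211*0.54 + 349*0.76) / 560
x3 = 67.71%


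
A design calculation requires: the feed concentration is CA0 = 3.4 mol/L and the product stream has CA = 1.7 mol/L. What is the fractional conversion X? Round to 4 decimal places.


X = (CA0 - CA) / CA0
X = (3.4 - 1.7) / 3.4
X = 1.7 / 3.4
X = 0.5000


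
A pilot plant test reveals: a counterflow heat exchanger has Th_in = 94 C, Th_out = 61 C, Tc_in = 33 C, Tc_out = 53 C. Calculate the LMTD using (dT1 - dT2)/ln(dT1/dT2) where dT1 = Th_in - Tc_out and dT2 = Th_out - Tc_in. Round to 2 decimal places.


dT1 = Th_in - Tc_out = 94 - 53 = 41
dT2 = Th_out - Tc_in = 61 - 33 = 28
LMTD = (dT1 - dT2) / ln(dT1/dT2)
LMTD = (41 - 28) / ln(41/28)
LMTD = 34.09 K


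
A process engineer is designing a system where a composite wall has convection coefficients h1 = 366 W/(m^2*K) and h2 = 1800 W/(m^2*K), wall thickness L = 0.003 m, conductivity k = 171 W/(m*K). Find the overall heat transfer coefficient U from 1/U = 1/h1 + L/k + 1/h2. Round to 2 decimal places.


1/U = 1/h1 + L/k + 1/h2
1/U = 1/366 + 0.003/171 + 1/1800
1/U = 0.0027322404 + 1.75439e-05 + 0.0005555556
1/U = 0.0033053399
U = 302.54 W/(m^2*K)


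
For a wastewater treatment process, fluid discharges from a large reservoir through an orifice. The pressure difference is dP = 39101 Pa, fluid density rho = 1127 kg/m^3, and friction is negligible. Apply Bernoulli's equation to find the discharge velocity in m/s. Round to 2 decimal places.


v = sqrt(2*dP/rho)
v = sqrt(2*39101/1127)
v = sqrt(69.38953)
v = 8.33 m/s


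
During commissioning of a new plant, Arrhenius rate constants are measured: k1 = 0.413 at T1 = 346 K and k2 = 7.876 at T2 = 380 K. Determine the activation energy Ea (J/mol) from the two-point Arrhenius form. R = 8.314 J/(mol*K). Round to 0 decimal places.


Ea = R * ln(k2/k1) / (1/T1 - 1/T2)
ln(k2/k1) = ln(7.876/0.413) = 2.9481278
1/T1 - 1/T2 = 1/346 - 1/380 = 0.000258594463
Ea = 8.314 * 2.9481278 / 0.000258594463
Ea = 94784 J/mol


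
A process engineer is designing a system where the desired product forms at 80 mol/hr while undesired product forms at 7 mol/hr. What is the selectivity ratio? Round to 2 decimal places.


S = desired product rate / undesired product rate
S = 80 / 7
S = 11.43


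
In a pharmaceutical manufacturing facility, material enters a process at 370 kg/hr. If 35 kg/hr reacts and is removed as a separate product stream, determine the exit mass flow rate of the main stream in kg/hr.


Steady-state mass balance on the main outlet: F_out = F_in - F_removed
F_out = 370 - 35
F_out = 335 kg/hr


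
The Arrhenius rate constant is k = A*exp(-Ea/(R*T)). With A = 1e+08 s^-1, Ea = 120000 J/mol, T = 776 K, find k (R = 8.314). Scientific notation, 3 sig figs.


k = A * exp(-Ea/(R*T))
k = 1e+08 * exp(-120000 / (8.314 * 776))
k = 1e+08 * exp(-18.599853)
k = 8.36e-01


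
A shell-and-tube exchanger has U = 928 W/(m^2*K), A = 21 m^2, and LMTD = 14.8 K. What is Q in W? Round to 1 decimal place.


Q = U * A * LMTD
Q = 928 * 21 * 14.8
Q = 288422.4 W


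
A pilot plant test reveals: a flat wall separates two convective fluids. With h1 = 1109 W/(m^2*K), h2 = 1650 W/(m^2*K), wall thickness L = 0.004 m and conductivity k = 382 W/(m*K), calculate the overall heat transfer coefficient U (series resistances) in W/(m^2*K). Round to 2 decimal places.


1/U = 1/h1 + L/k + 1/h2
1/U = 1/1109 + 0.004/382 + 1/1650
1/U = 0.0009017133 + 1.04712e-05 + 0.0006060606
1/U = 0.0015182451
U = 658.66 W/(m^2*K)


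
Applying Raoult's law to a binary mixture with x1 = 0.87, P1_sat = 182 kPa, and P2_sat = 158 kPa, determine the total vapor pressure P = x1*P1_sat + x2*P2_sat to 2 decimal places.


P = x1*P1_sat + x2*P2_sat
x2 = 1 - x1 = 1 - 0.87 = 0.13
P = 0.87*182 + 0.13*158
P = 158.34 + 20.54
P = 178.88 kPa


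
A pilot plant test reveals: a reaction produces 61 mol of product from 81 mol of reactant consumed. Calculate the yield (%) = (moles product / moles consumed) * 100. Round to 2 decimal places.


Yield = (moles product / moles consumed) * 100%
Yield = (61 / 81) * 100
Yield = 0.7531 * 100
Yield = 75.31%


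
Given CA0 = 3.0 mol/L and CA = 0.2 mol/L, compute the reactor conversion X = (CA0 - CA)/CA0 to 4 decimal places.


X = (CA0 - CA) / CA0
X = (3.0 - 0.2) / 3.0
X = 2.8 / 3.0
X = 0.9333


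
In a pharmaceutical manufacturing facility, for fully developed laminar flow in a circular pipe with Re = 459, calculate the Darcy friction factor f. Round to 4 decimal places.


f = 64 / Re
f = 64 / 459
f = 0.1394


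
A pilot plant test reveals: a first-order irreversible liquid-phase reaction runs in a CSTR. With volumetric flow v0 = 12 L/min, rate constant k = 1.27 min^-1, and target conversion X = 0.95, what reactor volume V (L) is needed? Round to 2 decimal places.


V = v0 * X / (k * (1 - X))
V = 12 * 0.95 / (1.27 * (1 - 0.95))
V = 11.4 / (1.27 * 0.05)
V = 11.4 / 0.0635
V = 179.53 L


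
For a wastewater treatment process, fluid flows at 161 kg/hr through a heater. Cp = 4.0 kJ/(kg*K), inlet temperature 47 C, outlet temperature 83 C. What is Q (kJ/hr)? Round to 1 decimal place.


Q = m_dot * Cp * (T2 - T1)
Q = 161 * 4.0 * (83 - 47)
Q = 161 * 4.0 * 36
Q = 23184.0 kJ/hr


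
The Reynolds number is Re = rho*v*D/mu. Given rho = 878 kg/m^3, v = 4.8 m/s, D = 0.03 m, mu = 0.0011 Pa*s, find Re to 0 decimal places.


Re = rho * v * D / mu
Re = 878 * 4.8 * 0.03 / 0.0011
Re = 126.432 / 0.0011
Re = 114938


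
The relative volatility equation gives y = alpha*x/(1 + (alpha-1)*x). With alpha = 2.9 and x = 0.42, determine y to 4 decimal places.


y = alpha*x / (1 + (alpha-1)*x)
y = 2.9*0.42 / (1 + (2.9-1)*0.42)
y = 1.218 / (1 + 0.798)
y = 1.218 / 1.798
y = 0.6774


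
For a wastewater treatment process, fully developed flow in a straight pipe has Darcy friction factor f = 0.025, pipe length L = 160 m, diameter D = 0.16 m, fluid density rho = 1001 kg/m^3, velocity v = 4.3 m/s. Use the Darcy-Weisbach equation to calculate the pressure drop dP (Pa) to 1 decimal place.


dP = f * (L/D) * (rho*v^2/2)
dP = 0.025 * (160/0.16) * (1001*4.3^2/2)
L/D = 1000.0
rho*v^2/2 = 1001*18.49/2 = 9254.245
dP = 0.025 * 1000.0 * 9254.245
dP = 231356.1 Pa


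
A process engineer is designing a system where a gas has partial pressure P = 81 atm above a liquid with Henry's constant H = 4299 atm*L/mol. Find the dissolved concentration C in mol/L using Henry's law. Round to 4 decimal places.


C = P / H
C = 81 / 4299
C = 0.0188 mol/L


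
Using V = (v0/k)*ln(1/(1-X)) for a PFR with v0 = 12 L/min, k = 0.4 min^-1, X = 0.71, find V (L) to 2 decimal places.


V = (v0/k) * ln(1/(1-X))
V = (12/0.4) * ln(1/(1-0.71))
V = 30.0 * ln(3.448276)
V = 30.0 * 1.237874
V = 37.14 L


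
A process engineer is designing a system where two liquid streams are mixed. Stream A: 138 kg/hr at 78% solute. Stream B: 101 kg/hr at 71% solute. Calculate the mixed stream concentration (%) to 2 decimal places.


Mass balance on solute: F1*x1 + F2*x2 = F3*x3
F3 = F1 + F2 = 138 + 101 = 239 kg/hr
x3 = (F1*x1 + F2*x2)/F3
x3 = (138*0.78 + 101*0.71) / 239
x3 = 75.04%


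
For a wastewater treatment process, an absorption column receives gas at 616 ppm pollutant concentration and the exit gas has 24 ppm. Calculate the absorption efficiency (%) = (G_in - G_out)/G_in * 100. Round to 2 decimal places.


Efficiency = (G_in - G_out) / G_in * 100%
Efficiency = (616 - 24) / 616 * 100
Efficiency = 592 / 616 * 100
Efficiency = 96.10%


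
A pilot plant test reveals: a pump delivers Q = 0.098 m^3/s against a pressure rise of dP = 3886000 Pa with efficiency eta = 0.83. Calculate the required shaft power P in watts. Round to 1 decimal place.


P = Q * dP / eta
P = 0.098 * 3886000 / 0.83
P = 380828.0 / 0.83
P = 458828.9 W


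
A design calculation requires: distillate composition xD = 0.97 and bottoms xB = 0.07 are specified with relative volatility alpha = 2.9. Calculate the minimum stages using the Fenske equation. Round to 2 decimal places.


N_min = ln((xD*(1-xB))/(xB*(1-xD))) / ln(alpha)
Numerator inside ln: 0.9021 / 0.0021 = 429.571429
ln(429.571429) = 6.062788
ln(alpha) = ln(2.9) = 1.064711
N_min = 6.062788 / 1.064711 = 5.69


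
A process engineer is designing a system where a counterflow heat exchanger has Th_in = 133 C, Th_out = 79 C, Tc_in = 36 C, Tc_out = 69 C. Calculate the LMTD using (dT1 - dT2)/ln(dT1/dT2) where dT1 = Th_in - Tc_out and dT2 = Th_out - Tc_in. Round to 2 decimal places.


dT1 = Th_in - Tc_out = 133 - 69 = 64
dT2 = Th_out - Tc_in = 79 - 36 = 43
LMTD = (dT1 - dT2) / ln(dT1/dT2)
LMTD = (64 - 43) / ln(64/43)
LMTD = 52.81 K


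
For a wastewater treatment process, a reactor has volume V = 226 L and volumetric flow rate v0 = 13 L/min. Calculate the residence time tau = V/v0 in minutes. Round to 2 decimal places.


tau = V / v0
tau = 226 / 13
tau = 17.38 min


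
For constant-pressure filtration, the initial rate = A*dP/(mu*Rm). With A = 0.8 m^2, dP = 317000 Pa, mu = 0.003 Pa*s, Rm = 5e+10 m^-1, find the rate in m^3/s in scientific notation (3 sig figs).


rate = A * dP / (mu * Rm)
rate = 0.8 * 317000 / (0.003 * 5e+10)
rate = 253600.0 / 1.500e+08
rate = 1.69e-03 m^3/s


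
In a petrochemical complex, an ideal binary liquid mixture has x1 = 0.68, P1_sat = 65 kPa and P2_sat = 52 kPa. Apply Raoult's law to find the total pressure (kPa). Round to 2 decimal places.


P = x1*P1_sat + x2*P2_sat
x2 = 1 - x1 = 1 - 0.68 = 0.32
P = 0.68*65 + 0.32*52
P = 44.2 + 16.64
P = 60.84 kPa


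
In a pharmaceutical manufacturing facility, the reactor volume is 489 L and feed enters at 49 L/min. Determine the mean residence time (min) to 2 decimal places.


tau = V / v0
tau = 489 / 49
tau = 9.98 min


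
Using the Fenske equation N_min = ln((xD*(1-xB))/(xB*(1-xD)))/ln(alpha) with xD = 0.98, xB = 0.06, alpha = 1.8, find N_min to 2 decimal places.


N_min = ln((xD*(1-xB))/(xB*(1-xD))) / ln(alpha)
Numerator inside ln: 0.9212 / 0.0012 = 767.666667
ln(767.666667) = 6.643356
ln(alpha) = ln(1.8) = 0.587787
N_min = 6.643356 / 0.587787 = 11.30


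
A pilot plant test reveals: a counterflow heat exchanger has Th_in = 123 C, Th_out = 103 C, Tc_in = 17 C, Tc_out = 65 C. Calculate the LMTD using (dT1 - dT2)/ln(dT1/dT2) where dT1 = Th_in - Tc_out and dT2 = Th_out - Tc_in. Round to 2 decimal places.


dT1 = Th_in - Tc_out = 123 - 65 = 58
dT2 = Th_out - Tc_in = 103 - 17 = 86
LMTD = (dT1 - dT2) / ln(dT1/dT2)
LMTD = (58 - 86) / ln(58/86)
LMTD = 71.08 K


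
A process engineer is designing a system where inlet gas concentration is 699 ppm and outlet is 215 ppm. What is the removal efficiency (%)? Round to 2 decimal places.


Efficiency = (G_in - G_out) / G_in * 100%
Efficiency = (699 - 215) / 699 * 100
Efficiency = 484 / 699 * 100
Efficiency = 69.24%


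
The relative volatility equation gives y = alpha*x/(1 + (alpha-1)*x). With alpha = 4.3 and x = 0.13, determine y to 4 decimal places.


y = alpha*x / (1 + (alpha-1)*x)
y = 4.3*0.13 / (1 + (4.3-1)*0.13)
y = 0.559 / (1 + 0.429)
y = 0.559 / 1.429
y = 0.3912


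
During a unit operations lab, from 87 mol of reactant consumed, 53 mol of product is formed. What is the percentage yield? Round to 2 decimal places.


Yield = (moles product / moles consumed) * 100%
Yield = (53 / 87) * 100
Yield = 0.6092 * 100
Yield = 60.92%


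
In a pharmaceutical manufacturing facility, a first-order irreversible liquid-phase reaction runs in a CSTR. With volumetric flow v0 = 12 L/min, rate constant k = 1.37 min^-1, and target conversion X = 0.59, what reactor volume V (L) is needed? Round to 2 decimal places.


V = v0 * X / (k * (1 - X))
V = 12 * 0.59 / (1.37 * (1 - 0.59))
V = 7.08 / (1.37 * 0.41)
V = 7.08 / 0.5617
V = 12.60 L


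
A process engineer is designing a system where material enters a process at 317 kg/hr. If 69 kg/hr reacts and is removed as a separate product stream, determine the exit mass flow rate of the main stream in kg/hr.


Steady-state mass balance on the main outlet: F_out = F_in - F_removed
F_out = 317 - 69
F_out = 248 kg/hr


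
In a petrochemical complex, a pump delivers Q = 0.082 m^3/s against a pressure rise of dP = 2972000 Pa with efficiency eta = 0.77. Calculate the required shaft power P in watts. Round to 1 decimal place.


P = Q * dP / eta
P = 0.082 * 2972000 / 0.77
P = 243704.0 / 0.77
P = 316498.7 W


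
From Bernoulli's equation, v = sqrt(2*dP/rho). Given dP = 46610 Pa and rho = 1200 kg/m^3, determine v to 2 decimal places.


v = sqrt(2*dP/rho)
v = sqrt(2*46610/1200)
v = sqrt(77.683333)
v = 8.81 m/s


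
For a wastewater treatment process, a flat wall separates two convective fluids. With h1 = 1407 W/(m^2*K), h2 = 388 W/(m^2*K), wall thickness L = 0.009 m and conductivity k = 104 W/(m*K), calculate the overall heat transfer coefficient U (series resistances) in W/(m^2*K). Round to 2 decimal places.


1/U = 1/h1 + L/k + 1/h2
1/U = 1/1407 + 0.009/104 + 1/388
1/U = 0.0007107321 + 8.65385e-05 + 0.0025773196
1/U = 0.0033745902
U = 296.33 W/(m^2*K)


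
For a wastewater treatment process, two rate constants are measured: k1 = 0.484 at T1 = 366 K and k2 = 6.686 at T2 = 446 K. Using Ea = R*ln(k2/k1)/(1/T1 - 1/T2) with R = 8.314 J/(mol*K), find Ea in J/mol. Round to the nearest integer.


Ea = R * ln(k2/k1) / (1/T1 - 1/T2)
ln(k2/k1) = ln(6.686/0.484) = 2.6256862
1/T1 - 1/T2 = 1/366 - 1/446 = 0.000490087971
Ea = 8.314 * 2.6256862 / 0.000490087971
Ea = 44543 J/mol


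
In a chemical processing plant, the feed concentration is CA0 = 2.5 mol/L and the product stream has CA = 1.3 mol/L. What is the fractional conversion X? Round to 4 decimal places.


X = (CA0 - CA) / CA0
X = (2.5 - 1.3) / 2.5
X = 1.2 / 2.5
X = 0.4800


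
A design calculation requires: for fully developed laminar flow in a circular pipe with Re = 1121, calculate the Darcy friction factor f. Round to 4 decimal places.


f = 64 / Re
f = 64 / 1121
f = 0.0571


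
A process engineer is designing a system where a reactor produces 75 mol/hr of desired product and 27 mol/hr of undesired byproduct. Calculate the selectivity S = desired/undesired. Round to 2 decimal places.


S = desired product rate / undesired product rate
S = 75 / 27
S = 2.78


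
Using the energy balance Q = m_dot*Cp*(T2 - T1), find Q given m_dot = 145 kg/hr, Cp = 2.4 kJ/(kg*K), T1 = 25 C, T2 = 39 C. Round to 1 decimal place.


Q = m_dot * Cp * (T2 - T1)
Q = 145 * 2.4 * (39 - 25)
Q = 145 * 2.4 * 14
Q = 4872.0 kJ/hr


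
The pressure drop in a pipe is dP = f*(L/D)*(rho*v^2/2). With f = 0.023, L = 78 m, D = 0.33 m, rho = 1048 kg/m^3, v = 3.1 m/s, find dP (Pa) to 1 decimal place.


dP = f * (L/D) * (rho*v^2/2)
dP = 0.023 * (78/0.33) * (1048*3.1^2/2)
L/D = 236.36363636
rho*v^2/2 = 1048*9.61/2 = 5035.64
dP = 0.023 * 236.36363636 * 5035.64
dP = 27375.6 Pa


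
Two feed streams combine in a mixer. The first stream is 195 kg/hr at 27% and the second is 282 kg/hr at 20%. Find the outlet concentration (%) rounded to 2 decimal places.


Mass balance on solute: F1*x1 + F2*x2 = F3*x3
F3 = F1 + F2 = 195 + 282 = 477 kg/hr
x3 = (F1*x1 + F2*x2)/F3
x3 = (195*0.27 + 282*0.2) / 477
x3 = 22.86%


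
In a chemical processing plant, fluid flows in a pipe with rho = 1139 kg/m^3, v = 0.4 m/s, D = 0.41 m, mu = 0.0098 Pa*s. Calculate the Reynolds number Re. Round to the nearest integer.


Re = rho * v * D / mu
Re = 1139 * 0.4 * 0.41 / 0.0098
Re = 186.796 / 0.0098
Re = 19061


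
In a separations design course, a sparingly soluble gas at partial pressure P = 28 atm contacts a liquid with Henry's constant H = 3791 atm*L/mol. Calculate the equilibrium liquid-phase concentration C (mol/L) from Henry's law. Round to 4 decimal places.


C = P / H
C = 28 / 3791
C = 0.0074 mol/L


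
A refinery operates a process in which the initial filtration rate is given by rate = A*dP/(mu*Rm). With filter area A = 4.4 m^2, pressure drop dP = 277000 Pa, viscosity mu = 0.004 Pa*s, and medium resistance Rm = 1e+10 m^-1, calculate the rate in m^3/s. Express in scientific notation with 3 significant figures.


rate = A * dP / (mu * Rm)
rate = 4.4 * 277000 / (0.004 * 1e+10)
rate = 1218800.0 / 4.000e+07
rate = 3.05e-02 m^3/s


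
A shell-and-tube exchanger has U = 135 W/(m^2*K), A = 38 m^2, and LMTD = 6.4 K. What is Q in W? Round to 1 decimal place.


Q = U * A * LMTD
Q = 135 * 38 * 6.4
Q = 32832.0 W


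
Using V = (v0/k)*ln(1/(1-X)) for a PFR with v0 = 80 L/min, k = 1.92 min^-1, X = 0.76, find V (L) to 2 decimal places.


V = (v0/k) * ln(1/(1-X))
V = (80/1.92) * ln(1/(1-0.76))
V = 41.666667 * ln(4.166667)
V = 41.666667 * 1.427116
V = 59.46 L


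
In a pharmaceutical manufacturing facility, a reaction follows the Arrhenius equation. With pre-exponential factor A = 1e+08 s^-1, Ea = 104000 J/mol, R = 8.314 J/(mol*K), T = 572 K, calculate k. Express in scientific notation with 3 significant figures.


k = A * exp(-Ea/(R*T))
k = 1e+08 * exp(-104000 / (8.314 * 572))
k = 1e+08 * exp(-21.868918)
k = 3.18e-02


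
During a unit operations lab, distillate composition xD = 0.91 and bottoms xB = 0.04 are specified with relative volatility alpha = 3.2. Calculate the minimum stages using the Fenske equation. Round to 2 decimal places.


N_min = ln((xD*(1-xB))/(xB*(1-xD))) / ln(alpha)
Numerator inside ln: 0.8736 / 0.0036 = 242.666667
ln(242.666667) = 5.491689
ln(alpha) = ln(3.2) = 1.163151
N_min = 5.491689 / 1.163151 = 4.72


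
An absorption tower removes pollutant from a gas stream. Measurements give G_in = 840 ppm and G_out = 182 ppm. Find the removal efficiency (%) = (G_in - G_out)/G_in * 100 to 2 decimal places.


Efficiency = (G_in - G_out) / G_in * 100%
Efficiency = (840 - 182) / 840 * 100
Efficiency = 658 / 840 * 100
Efficiency = 78.33%


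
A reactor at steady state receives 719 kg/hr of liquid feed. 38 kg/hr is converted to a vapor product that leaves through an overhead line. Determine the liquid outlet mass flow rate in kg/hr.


Steady-state mass balance on the main outlet: F_out = F_in - F_removed
F_out = 719 - 38
F_out = 681 kg/hr


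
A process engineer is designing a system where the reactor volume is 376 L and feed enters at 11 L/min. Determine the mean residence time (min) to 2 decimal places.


tau = V / v0
tau = 376 / 11
tau = 34.18 min


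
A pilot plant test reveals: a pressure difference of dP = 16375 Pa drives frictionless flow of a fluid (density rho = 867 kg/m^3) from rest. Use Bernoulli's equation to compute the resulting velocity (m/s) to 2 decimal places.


v = sqrt(2*dP/rho)
v = sqrt(2*16375/867)
v = sqrt(37.773933)
v = 6.15 m/s


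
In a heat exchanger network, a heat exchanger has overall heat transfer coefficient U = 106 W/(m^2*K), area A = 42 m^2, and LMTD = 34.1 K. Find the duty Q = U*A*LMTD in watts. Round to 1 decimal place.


Q = U * A * LMTD
Q = 106 * 42 * 34.1
Q = 151813.2 W


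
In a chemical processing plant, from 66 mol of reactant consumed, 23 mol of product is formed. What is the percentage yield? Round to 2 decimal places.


Yield = (moles product / moles consumed) * 100%
Yield = (23 / 66) * 100
Yield = 0.3485 * 100
Yield = 34.85%


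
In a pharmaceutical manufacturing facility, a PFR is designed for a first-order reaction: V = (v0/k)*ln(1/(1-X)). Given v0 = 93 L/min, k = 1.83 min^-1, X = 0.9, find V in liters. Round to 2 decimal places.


V = (v0/k) * ln(1/(1-X))
V = (93/1.83) * ln(1/(1-0.9))
V = 50.819672 * ln(10.0)
V = 50.819672 * 2.302585
V = 117.02 L


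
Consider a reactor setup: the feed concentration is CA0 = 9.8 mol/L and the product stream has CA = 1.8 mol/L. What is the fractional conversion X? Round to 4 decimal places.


X = (CA0 - CA) / CA0
X = (9.8 - 1.8) / 9.8
X = 8.0 / 9.8
X = 0.8163


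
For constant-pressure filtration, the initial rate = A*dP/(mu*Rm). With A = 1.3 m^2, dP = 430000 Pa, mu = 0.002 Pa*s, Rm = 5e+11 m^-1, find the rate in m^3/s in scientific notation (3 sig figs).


rate = A * dP / (mu * Rm)
rate = 1.3 * 430000 / (0.002 * 5e+11)
rate = 559000.0 / 1.000e+09
rate = 5.59e-04 m^3/s


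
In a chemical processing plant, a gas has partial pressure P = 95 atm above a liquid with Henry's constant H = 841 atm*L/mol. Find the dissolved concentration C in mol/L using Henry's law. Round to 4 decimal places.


C = P / H
C = 95 / 841
C = 0.1130 mol/L


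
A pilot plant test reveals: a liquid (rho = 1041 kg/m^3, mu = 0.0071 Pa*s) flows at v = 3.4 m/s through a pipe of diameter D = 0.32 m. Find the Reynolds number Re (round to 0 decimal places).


Re = rho * v * D / mu
Re = 1041 * 3.4 * 0.32 / 0.0071
Re = 1132.608 / 0.0071
Re = 159522


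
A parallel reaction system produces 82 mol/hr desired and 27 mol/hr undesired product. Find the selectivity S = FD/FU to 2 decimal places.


S = desired product rate / undesired product rate
S = 82 / 27
S = 3.04


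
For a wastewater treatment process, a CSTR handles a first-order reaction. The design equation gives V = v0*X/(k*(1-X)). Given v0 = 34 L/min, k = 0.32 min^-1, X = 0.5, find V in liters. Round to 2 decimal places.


V = v0 * X / (k * (1 - X))
V = 34 * 0.5 / (0.32 * (1 - 0.5))
V = 17.0 / (0.32 * 0.5)
V = 17.0 / 0.16
V = 106.25 L


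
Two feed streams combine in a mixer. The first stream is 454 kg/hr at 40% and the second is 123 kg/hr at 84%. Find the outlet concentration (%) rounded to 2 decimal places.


Mass balance on solute: F1*x1 + F2*x2 = F3*x3
F3 = F1 + F2 = 454 + 123 = 577 kg/hr
x3 = (F1*x1 + F2*x2)/F3
x3 = (454*0.4 + 123*0.84) / 577
x3 = 49.38%


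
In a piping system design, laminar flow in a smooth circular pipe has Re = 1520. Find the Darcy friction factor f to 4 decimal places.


f = 64 / Re
f = 64 / 1520
f = 0.0421


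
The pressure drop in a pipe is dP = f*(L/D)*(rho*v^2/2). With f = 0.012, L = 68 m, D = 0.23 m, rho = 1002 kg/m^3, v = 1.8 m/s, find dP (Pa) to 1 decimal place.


dP = f * (L/D) * (rho*v^2/2)
dP = 0.012 * (68/0.23) * (1002*1.8^2/2)
L/D = 295.65217391
rho*v^2/2 = 1002*3.24/2 = 1623.24
dP = 0.012 * 295.65217391 * 1623.24
dP = 5759.0 Pa


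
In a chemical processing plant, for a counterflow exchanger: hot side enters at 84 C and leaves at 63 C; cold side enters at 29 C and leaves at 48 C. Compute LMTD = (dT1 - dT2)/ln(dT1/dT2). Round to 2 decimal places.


dT1 = Th_in - Tc_out = 84 - 48 = 36
dT2 = Th_out - Tc_in = 63 - 29 = 34
LMTD = (dT1 - dT2) / ln(dT1/dT2)
LMTD = (36 - 34) / ln(36/34)
LMTD = 34.99 K


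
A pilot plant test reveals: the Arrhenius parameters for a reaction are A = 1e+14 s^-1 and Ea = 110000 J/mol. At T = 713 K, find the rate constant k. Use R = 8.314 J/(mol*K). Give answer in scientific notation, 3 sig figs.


k = A * exp(-Ea/(R*T))
k = 1e+14 * exp(-110000 / (8.314 * 713))
k = 1e+14 * exp(-18.556375)
k = 8.73e+05


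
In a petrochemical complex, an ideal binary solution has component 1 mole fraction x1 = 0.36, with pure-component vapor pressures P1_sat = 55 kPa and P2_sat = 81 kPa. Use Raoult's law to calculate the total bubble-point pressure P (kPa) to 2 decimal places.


P = x1*P1_sat + x2*P2_sat
x2 = 1 - x1 = 1 - 0.36 = 0.64
P = 0.36*55 + 0.64*81
P = 19.8 + 51.84
P = 71.64 kPa


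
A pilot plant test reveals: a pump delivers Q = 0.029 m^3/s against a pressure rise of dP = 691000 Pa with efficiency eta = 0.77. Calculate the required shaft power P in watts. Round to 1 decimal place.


P = Q * dP / eta
P = 0.029 * 691000 / 0.77
P = 20039.0 / 0.77
P = 26024.7 W


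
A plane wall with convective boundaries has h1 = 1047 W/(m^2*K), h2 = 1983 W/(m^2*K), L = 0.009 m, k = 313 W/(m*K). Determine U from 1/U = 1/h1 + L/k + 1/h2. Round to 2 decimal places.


1/U = 1/h1 + L/k + 1/h2
1/U = 1/1047 + 0.009/313 + 1/1983
1/U = 0.0009551098 + 2.8754e-05 + 0.0005042864
1/U = 0.0014881502
U = 671.98 W/(m^2*K)


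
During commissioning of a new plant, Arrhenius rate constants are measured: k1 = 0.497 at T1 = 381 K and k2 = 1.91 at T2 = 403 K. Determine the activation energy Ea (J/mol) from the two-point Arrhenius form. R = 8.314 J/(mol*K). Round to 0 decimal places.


Ea = R * ln(k2/k1) / (1/T1 - 1/T2)
ln(k2/k1) = ln(1.91/0.497) = 1.3462685
1/T1 - 1/T2 = 1/381 - 1/403 = 0.000143282338
Ea = 8.314 * 1.3462685 / 0.000143282338
Ea = 78118 J/mol


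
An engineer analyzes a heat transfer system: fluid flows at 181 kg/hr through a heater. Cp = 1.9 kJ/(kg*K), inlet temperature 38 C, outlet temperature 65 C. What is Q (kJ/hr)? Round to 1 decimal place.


Q = m_dot * Cp * (T2 - T1)
Q = 181 * 1.9 * (65 - 38)
Q = 181 * 1.9 * 27
Q = 9285.3 kJ/hr


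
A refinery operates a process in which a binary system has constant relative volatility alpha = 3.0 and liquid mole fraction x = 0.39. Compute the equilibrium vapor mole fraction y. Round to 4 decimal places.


y = alpha*x / (1 + (alpha-1)*x)
y = 3.0*0.39 / (1 + (3.0-1)*0.39)
y = 1.17 / (1 + 0.78)
y = 1.17 / 1.78
y = 0.6573


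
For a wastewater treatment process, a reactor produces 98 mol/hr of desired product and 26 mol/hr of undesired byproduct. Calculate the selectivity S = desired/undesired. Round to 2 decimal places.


S = desired product rate / undesired product rate
S = 98 / 26
S = 3.77


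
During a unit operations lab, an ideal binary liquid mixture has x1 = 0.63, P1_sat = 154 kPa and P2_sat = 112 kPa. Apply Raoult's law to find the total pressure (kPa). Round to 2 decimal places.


P = x1*P1_sat + x2*P2_sat
x2 = 1 - x1 = 1 - 0.63 = 0.37
P = 0.63*154 + 0.37*112
P = 97.02 + 41.44
P = 138.46 kPa


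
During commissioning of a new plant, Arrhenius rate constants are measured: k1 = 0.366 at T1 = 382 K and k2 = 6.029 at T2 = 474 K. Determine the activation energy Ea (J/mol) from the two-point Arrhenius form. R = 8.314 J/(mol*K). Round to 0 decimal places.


Ea = R * ln(k2/k1) / (1/T1 - 1/T2)
ln(k2/k1) = ln(6.029/0.366) = 2.8017031
1/T1 - 1/T2 = 1/382 - 1/474 = 0.000508096406
Ea = 8.314 * 2.8017031 / 0.000508096406
Ea = 45844 J/mol


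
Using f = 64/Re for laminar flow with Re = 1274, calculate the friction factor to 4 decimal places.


f = 64 / Re
f = 64 / 1274
f = 0.0502


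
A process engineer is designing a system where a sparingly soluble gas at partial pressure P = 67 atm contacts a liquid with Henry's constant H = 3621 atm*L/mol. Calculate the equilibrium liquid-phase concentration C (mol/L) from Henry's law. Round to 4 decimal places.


C = P / H
C = 67 / 3621
C = 0.0185 mol/L


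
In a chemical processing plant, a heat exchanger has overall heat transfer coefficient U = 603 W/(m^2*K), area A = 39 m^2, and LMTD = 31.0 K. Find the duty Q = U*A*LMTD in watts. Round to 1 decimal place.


Q = U * A * LMTD
Q = 603 * 39 * 31.0
Q = 729027.0 W


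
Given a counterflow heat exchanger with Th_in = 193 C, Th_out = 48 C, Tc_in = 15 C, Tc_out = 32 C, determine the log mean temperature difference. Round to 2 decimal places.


dT1 = Th_in - Tc_out = 193 - 32 = 161
dT2 = Th_out - Tc_in = 48 - 15 = 33
LMTD = (dT1 - dT2) / ln(dT1/dT2)
LMTD = (161 - 33) / ln(161/33)
LMTD = 80.76 K


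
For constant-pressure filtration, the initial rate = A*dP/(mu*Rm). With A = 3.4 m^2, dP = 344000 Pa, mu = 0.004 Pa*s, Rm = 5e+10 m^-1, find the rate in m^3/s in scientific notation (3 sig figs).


rate = A * dP / (mu * Rm)
rate = 3.4 * 344000 / (0.004 * 5e+10)
rate = 1169600.0 / 2.000e+08
rate = 5.85e-03 m^3/s


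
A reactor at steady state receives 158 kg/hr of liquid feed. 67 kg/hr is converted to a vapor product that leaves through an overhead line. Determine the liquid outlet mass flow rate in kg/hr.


Steady-state mass balance on the main outlet: F_out = F_in - F_removed
F_out = 158 - 67
F_out = 91 kg/hr


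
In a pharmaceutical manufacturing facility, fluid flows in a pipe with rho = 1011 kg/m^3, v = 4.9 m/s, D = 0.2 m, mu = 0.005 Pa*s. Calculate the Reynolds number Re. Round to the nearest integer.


Re = rho * v * D / mu
Re = 1011 * 4.9 * 0.2 / 0.005
Re = 990.78 / 0.005
Re = 198156


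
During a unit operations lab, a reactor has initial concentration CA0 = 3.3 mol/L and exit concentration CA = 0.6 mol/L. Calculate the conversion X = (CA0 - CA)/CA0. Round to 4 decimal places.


X = (CA0 - CA) / CA0
X = (3.3 - 0.6) / 3.3
X = 2.7 / 3.3
X = 0.8182


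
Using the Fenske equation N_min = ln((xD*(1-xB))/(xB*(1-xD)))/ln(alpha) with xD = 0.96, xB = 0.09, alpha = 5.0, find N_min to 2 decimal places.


N_min = ln((xD*(1-xB))/(xB*(1-xD))) / ln(alpha)
Numerator inside ln: 0.8736 / 0.0036 = 242.666667
ln(242.666667) = 5.491689
ln(alpha) = ln(5.0) = 1.609438
N_min = 5.491689 / 1.609438 = 3.41


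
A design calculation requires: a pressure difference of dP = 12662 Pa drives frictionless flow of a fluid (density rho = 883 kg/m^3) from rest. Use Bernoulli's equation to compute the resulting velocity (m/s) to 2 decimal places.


v = sqrt(2*dP/rho)
v = sqrt(2*12662/883)
v = sqrt(28.679502)
v = 5.36 m/s


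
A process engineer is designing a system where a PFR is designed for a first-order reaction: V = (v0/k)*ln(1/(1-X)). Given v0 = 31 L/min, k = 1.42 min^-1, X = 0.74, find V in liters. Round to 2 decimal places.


V = (v0/k) * ln(1/(1-X))
V = (31/1.42) * ln(1/(1-0.74))
V = 21.830986 * ln(3.846154)
V = 21.830986 * 1.347074
V = 29.41 L


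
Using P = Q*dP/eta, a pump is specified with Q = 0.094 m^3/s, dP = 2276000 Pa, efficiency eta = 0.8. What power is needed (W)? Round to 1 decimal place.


P = Q * dP / eta
P = 0.094 * 2276000 / 0.8
P = 213944.0 / 0.8
P = 267430.0 W


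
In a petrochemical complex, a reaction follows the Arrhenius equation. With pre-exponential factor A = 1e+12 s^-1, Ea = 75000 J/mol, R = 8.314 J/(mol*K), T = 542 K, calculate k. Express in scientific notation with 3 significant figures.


k = A * exp(-Ea/(R*T))
k = 1e+12 * exp(-75000 / (8.314 * 542))
k = 1e+12 * exp(-16.64378)
k = 5.91e+04


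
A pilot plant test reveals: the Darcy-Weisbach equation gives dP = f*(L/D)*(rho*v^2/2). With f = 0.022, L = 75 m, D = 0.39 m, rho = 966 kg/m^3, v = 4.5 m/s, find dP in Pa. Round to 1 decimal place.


dP = f * (L/D) * (rho*v^2/2)
dP = 0.022 * (75/0.39) * (966*4.5^2/2)
L/D = 192.30769231
rho*v^2/2 = 966*20.25/2 = 9780.75
dP = 0.022 * 192.30769231 * 9780.75
dP = 41380.1 Pa


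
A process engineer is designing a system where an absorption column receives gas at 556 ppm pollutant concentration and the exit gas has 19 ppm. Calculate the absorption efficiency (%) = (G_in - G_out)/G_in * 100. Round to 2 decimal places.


Efficiency = (G_in - G_out) / G_in * 100%
Efficiency = (556 - 19) / 556 * 100
Efficiency = 537 / 556 * 100
Efficiency = 96.58%


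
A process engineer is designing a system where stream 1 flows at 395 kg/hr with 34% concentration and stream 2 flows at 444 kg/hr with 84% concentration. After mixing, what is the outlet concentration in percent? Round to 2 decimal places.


Mass balance on solute: F1*x1 + F2*x2 = F3*x3
F3 = F1 + F2 = 395 + 444 = 839 kg/hr
x3 = (F1*x1 + F2*x2)/F3
x3 = (395*0.34 + 444*0.84) / 839
x3 = 60.46%


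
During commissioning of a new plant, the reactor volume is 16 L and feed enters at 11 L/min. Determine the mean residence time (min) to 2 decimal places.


tau = V / v0
tau = 16 / 11
tau = 1.45 min


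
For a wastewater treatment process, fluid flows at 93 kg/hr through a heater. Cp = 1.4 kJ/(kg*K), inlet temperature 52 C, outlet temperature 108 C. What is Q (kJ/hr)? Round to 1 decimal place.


Q = m_dot * Cp * (T2 - T1)
Q = 93 * 1.4 * (108 - 52)
Q = 93 * 1.4 * 56
Q = 7291.2 kJ/hr


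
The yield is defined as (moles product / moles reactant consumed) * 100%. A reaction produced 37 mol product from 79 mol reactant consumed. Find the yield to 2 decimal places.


Yield = (moles product / moles consumed) * 100%
Yield = (37 / 79) * 100
Yield = 0.4684 * 100
Yield = 46.84%


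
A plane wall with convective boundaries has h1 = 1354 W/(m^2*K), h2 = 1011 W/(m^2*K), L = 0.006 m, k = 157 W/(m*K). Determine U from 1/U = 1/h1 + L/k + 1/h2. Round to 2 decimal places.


1/U = 1/h1 + L/k + 1/h2
1/U = 1/1354 + 0.006/157 + 1/1011
1/U = 0.0007385524 + 3.82166e-05 + 0.0009891197
1/U = 0.0017658887
U = 566.29 W/(m^2*K)


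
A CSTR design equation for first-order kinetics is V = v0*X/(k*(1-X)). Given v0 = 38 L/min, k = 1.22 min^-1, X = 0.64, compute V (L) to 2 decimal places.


V = v0 * X / (k * (1 - X))
V = 38 * 0.64 / (1.22 * (1 - 0.64))
V = 24.32 / (1.22 * 0.36)
V = 24.32 / 0.4392
V = 55.37 L


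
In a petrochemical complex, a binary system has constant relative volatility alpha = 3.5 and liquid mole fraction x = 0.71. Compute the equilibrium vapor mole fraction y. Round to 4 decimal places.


y = alpha*x / (1 + (alpha-1)*x)
y = 3.5*0.71 / (1 + (3.5-1)*0.71)
y = 2.485 / (1 + 1.775)
y = 2.485 / 2.775
y = 0.8955


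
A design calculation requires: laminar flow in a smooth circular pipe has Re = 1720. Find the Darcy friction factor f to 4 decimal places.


f = 64 / Re
f = 64 / 1720
f = 0.0372


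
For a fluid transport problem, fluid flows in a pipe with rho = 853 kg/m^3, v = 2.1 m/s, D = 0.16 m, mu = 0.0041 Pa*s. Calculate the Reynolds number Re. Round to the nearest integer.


Re = rho * v * D / mu
Re = 853 * 2.1 * 0.16 / 0.0041
Re = 286.608 / 0.0041
Re = 69904


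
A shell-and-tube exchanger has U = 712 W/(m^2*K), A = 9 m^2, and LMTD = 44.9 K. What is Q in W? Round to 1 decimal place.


Q = U * A * LMTD
Q = 712 * 9 * 44.9
Q = 287719.2 W


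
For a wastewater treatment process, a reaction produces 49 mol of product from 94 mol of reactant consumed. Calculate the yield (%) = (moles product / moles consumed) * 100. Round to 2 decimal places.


Yield = (moles product / moles consumed) * 100%
Yield = (49 / 94) * 100
Yield = 0.5213 * 100
Yield = 52.13%


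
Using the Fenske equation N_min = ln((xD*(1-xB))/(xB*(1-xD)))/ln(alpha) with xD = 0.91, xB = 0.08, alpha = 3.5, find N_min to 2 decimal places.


N_min = ln((xD*(1-xB))/(xB*(1-xD))) / ln(alpha)
Numerator inside ln: 0.8372 / 0.0072 = 116.277778
ln(116.277778) = 4.755982
ln(alpha) = ln(3.5) = 1.252763
N_min = 4.755982 / 1.252763 = 3.80
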